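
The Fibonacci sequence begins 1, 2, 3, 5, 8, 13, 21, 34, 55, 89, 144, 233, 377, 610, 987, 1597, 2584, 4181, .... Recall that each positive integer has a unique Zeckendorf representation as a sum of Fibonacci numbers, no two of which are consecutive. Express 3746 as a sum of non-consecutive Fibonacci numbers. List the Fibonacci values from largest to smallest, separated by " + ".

2584 + 987 + 144 + 21 + 8 + 2

largest Fibonacci ≤ 3746 is 2584; 3746 − 2584 = 1162
largest Fibonacci ≤ 1162 is 987; 1162 − 987 = 175
largest Fibonacci ≤ 175 is 144; 175 − 144 = 31
largest Fibonacci ≤ 31 is 21; 31 − 21 = 10
largest Fibonacci ≤ 10 is 8; 10 − 8 = 2
largest Fibonacci ≤ 2 is 2; 2 − 2 = 0
So 3746 = 2584 + 987 + 144 + 21 + 8 + 2, with no two terms consecutive in the sequence.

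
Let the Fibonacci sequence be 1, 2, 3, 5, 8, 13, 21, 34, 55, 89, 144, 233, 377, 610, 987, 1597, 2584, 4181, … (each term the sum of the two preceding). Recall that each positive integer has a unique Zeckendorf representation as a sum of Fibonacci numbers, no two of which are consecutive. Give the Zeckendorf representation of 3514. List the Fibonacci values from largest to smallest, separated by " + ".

2584 + 610 + 233 + 55 + 21 + 8 + 3

take 2584 (≤ 3514); 3514 − 2584 = 930
take 610 (≤ 930); 930 − 610 = 320
take 233 (≤ 320); 320 − 233 = 87
take 55 (≤ 87); 87 − 55 = 32
take 21 (≤ 32); 32 − 21 = 11
take 8 (≤ 11); 11 − 8 = 3
take 3 (≤ 3); 3 − 3 = 0
So 3514 = 2584 + 610 + 233 + 55 + 21 + 8 + 3, with no two terms consecutive in the sequence.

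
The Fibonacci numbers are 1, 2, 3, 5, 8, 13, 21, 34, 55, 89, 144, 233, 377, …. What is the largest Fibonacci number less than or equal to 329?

233 ≤ 329 < 377, so the largest Fibonacci number not exceeding 329 is 233.

233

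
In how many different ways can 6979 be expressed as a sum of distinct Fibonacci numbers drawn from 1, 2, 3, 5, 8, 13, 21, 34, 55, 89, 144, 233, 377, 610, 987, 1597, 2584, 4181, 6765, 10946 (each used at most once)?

26

Starting from the Zeckendorf form and repeatedly splitting a term F_k into F_{k−1} + F_{k−2} (when neither is already used) reaches every representation.
6979 = 6765+144+55+13+2 = 6765+144+55+8+5+2 = 6765+144+34+21+13+2 = 4181+2584+144+55+13+2 = 6765+144+34+21+8+5+2 = … (21 more), for 26 in all.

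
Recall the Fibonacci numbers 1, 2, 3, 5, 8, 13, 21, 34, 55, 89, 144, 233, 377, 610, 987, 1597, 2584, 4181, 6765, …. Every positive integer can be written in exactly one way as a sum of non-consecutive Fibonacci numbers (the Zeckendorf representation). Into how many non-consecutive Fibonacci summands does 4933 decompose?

Greedy algorithm:
4933 − 4181 = 752
752 − 610 = 142
142 − 89 = 53
53 − 34 = 19
19 − 13 = 6
6 − 5 = 1
1 − 1 = 0
4933 = 4181 + 610 + 89 + 34 + 13 + 5 + 1, which has 7 terms.

7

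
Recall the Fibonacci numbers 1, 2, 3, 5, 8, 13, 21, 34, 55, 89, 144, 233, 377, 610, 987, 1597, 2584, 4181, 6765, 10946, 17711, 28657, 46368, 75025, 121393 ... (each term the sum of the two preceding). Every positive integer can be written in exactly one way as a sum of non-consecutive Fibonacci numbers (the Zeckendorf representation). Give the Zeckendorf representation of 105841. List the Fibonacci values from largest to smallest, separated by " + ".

75025 + 28657 + 1597 + 377 + 144 + 34 + 5 + 2

Greedy algorithm:
75025 ≤ 105841 < 121393, so take 75025; remainder 30816
28657 ≤ 30816 < 46368, so take 28657; remainder 2159
1597 ≤ 2159 < 2584, so take 1597; remainder 562
377 ≤ 562 < 610, so take 377; remainder 185
144 ≤ 185 < 233, so take 144; remainder 41
34 ≤ 41 < 55, so take 34; remainder 7
5 ≤ 7 < 8, so take 5; remainder 2
2 ≤ 2 < 3, so take 2; remainder 0
So 105841 = 75025 + 28657 + 1597 + 377 + 144 + 34 + 5 + 2, with no two terms consecutive in the sequence.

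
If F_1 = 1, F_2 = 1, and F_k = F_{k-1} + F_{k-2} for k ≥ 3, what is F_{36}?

14930352

Iterating the recurrence up to F_{28} = 317811 and F_{27} = 196418:
F_{29} = F_{28} + F_{27} = 317811 + 196418 = 514229
F_{30} = F_{29} + F_{28} = 514229 + 317811 = 832040
F_{31} = F_{30} + F_{29} = 832040 + 514229 = 1346269
F_{32} = F_{31} + F_{30} = 1346269 + 832040 = 2178309
F_{33} = F_{32} + F_{31} = 2178309 + 1346269 = 3524578
F_{34} = F_{33} + F_{32} = 3524578 + 2178309 = 5702887
F_{35} = F_{34} + F_{33} = 5702887 + 3524578 = 9227465
F_{36} = F_{35} + F_{34} = 9227465 + 5702887 = 14930352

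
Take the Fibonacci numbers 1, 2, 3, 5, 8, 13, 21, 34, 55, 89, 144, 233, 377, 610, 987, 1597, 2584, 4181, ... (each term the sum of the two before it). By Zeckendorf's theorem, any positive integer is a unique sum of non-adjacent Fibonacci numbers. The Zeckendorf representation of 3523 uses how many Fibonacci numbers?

3523 − 2584 = 939
939 − 610 = 329
329 − 233 = 96
96 − 89 = 7
7 − 5 = 2
2 − 2 = 0
3523 = 2584 + 610 + 233 + 89 + 5 + 2, which has 6 terms.

6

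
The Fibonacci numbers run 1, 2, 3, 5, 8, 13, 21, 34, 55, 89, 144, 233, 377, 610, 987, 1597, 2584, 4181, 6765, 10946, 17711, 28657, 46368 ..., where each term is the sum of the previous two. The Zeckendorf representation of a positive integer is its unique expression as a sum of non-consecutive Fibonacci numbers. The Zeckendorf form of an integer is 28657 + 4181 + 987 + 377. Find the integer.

28657 + 4181 + 987 + 377 = 34202.

34202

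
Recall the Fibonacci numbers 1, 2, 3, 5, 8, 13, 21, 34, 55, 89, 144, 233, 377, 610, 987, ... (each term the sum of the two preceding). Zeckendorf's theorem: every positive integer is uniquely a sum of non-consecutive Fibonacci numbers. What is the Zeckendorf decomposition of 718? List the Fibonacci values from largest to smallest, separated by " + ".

610 + 89 + 13 + 5 + 1

Greedily peel off the largest Fibonacci term at each step:
take 610 (≤ 718); 718 − 610 = 108
take 89 (≤ 108); 108 − 89 = 19
take 13 (≤ 19); 19 − 13 = 6
take 5 (≤ 6); 6 − 5 = 1
take 1 (≤ 1); 1 − 1 = 0
So 718 = 610 + 89 + 13 + 5 + 1, with no two terms consecutive in the sequence.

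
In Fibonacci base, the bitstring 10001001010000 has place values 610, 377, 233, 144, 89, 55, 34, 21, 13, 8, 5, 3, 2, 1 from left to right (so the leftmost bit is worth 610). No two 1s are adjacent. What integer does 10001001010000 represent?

Summing the place values of the 1 bits: 610 + 89 + 21 + 8 = 728.

728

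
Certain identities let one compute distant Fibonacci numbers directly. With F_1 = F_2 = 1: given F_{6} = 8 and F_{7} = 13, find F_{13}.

233

By F_{2k+1} = F_k² + F_{k+1}²: F_{13} = 8² + 13² = 64 + 169 = 233.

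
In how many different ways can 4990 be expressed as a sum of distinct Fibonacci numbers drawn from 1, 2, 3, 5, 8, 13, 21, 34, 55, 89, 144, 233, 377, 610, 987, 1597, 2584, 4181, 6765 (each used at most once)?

4990 = 4181+610+144+55 = 4181+610+144+34+21 = 4181+377+233+144+55 = 4181+610+144+34+13+8 = … (41 more), for 45 in all.

45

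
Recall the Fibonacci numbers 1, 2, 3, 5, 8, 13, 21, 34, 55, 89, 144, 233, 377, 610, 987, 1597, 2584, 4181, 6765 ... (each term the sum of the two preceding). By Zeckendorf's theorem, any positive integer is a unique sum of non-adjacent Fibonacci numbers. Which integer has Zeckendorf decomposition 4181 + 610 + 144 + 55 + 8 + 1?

4999

4181 + 610 + 144 + 55 + 8 + 1 = 4999.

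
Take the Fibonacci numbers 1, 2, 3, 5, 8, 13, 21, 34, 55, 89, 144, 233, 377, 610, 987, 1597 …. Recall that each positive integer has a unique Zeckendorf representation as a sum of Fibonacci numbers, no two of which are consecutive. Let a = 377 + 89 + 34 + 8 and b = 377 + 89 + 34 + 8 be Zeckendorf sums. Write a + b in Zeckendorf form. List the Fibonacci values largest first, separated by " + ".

987 + 21 + 8

The two numbers are 508 and 508, so their sum is 1016.
1016: greatest Fibonacci not exceeding it is 987, leaving 29
29: greatest Fibonacci not exceeding it is 21, leaving 8
8: greatest Fibonacci not exceeding it is 8, leaving 0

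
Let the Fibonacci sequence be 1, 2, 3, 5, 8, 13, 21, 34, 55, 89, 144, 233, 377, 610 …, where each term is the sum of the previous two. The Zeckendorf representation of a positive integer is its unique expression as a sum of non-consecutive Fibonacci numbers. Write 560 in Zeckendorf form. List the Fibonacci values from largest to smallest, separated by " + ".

377 + 144 + 34 + 5

Greedy algorithm:
subtract 377 from 560: 183 remains
subtract 144 from 183: 39 remains
subtract 34 from 39: 5 remains
subtract 5 from 5: 0 remains
So 560 = 377 + 144 + 34 + 5, with no two terms consecutive in the sequence.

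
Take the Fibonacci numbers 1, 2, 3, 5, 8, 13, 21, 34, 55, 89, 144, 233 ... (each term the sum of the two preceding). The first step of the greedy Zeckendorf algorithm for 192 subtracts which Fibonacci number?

144 ≤ 192 < 233, so the largest Fibonacci number not exceeding 192 is 144.

144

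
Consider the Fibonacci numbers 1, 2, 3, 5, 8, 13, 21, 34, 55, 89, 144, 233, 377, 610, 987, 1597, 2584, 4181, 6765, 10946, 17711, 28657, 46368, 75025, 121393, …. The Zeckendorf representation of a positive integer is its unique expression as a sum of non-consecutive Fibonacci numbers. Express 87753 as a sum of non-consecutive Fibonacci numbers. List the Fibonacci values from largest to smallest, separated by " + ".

87753 − 75025 = 12728
12728 − 10946 = 1782
1782 − 1597 = 185
185 − 144 = 41
41 − 34 = 7
7 − 5 = 2
2 − 2 = 0
So 87753 = 75025 + 10946 + 1597 + 144 + 34 + 5 + 2, with no two terms consecutive in the sequence.

75025 + 10946 + 1597 + 144 + 34 + 5 + 2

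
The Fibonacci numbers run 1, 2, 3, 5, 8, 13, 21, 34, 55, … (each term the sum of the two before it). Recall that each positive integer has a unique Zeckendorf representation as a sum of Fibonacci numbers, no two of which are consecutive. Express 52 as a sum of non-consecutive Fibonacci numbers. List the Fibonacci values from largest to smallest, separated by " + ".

34 + 13 + 5

Greedily peel off the largest Fibonacci term at each step:
largest Fibonacci ≤ 52 is 34; 52 − 34 = 18
largest Fibonacci ≤ 18 is 13; 18 − 13 = 5
largest Fibonacci ≤ 5 is 5; 5 − 5 = 0
So 52 = 34 + 13 + 5, with no two terms consecutive in the sequence.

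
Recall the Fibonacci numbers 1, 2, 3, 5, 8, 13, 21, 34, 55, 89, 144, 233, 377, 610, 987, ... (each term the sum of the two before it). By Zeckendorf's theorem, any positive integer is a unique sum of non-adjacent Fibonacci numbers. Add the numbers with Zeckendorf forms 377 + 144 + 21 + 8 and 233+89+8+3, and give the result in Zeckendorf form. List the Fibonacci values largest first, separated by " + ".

The two numbers are 550 and 333, so their sum is 883.
883: greatest Fibonacci not exceeding it is 610, leaving 273
273: greatest Fibonacci not exceeding it is 233, leaving 40
40: greatest Fibonacci not exceeding it is 34, leaving 6
6: greatest Fibonacci not exceeding it is 5, leaving 1
1: greatest Fibonacci not exceeding it is 1, leaving 0

610 + 233 + 34 + 5 + 1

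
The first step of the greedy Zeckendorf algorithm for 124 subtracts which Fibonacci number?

89 ≤ 124 < 144, so the largest Fibonacci number not exceeding 124 is 89.

89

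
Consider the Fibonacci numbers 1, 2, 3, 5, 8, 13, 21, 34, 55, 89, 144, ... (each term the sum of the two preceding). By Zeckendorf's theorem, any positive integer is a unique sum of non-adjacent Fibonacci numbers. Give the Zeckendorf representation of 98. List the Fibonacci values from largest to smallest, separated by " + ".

98 − 89 = 9
9 − 8 = 1
1 − 1 = 0
So 98 = 89 + 8 + 1, with no two terms consecutive in the sequence.

89 + 8 + 1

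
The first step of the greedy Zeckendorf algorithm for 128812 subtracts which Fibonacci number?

121393

121393 ≤ 128812 < 196418, so the largest Fibonacci number not exceeding 128812 is 121393.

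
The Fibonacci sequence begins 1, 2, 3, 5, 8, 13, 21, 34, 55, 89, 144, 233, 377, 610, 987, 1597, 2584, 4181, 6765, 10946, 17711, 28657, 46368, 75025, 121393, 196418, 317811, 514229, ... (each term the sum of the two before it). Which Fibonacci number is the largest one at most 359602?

317811 ≤ 359602 < 514229, so the largest Fibonacci number not exceeding 359602 is 317811.

317811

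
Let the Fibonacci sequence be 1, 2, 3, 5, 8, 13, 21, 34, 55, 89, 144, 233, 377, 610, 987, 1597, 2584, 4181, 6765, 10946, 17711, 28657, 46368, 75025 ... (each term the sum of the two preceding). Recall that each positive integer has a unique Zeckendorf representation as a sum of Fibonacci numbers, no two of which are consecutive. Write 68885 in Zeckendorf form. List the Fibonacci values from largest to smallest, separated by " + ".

46368 + 17711 + 4181 + 610 + 13 + 2

take 46368 (≤ 68885); 68885 − 46368 = 22517
take 17711 (≤ 22517); 22517 − 17711 = 4806
take 4181 (≤ 4806); 4806 − 4181 = 625
take 610 (≤ 625); 625 − 610 = 15
take 13 (≤ 15); 15 − 13 = 2
take 2 (≤ 2); 2 − 2 = 0
So 68885 = 46368 + 17711 + 4181 + 610 + 13 + 2, with no two terms consecutive in the sequence.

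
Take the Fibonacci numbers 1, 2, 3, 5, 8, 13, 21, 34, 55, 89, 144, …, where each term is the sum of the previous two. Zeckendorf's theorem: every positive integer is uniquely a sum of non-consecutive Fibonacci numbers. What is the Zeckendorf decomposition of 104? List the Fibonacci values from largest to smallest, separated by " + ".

subtract 89 from 104: 15 remains
subtract 13 from 15: 2 remains
subtract 2 from 2: 0 remains
So 104 = 89 + 13 + 2, with no two terms consecutive in the sequence.

89 + 13 + 2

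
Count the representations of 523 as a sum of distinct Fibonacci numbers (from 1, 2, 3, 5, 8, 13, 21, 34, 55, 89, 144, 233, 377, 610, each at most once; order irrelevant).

Starting from the Zeckendorf form and repeatedly splitting a term F_k into F_{k−1} + F_{k−2} (when neither is already used) reaches every representation.
523 = 377+144+2 = 377+89+55+2 = 377+89+34+21+2 = 233+144+89+55+2 = … (5 more), for 9 in all.

9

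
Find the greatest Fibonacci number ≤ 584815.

514229

514229 ≤ 584815 < 832040, so the largest Fibonacci number not exceeding 584815 is 514229.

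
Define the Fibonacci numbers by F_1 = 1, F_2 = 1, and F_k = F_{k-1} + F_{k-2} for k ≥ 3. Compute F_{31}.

Iterating the recurrence up to F_{27} = 196418 and F_{26} = 121393:
F_{28} = F_{27} + F_{26} = 196418 + 121393 = 317811
F_{29} = F_{28} + F_{27} = 317811 + 196418 = 514229
F_{30} = F_{29} + F_{28} = 514229 + 317811 = 832040
F_{31} = F_{30} + F_{29} = 832040 + 514229 = 1346269

1346269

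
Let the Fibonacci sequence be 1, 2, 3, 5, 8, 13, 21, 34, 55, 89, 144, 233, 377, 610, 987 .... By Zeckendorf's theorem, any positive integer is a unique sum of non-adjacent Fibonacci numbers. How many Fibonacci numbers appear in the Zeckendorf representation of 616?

3

610 ≤ 616 < 987, so take 610; remainder 6
5 ≤ 6 < 8, so take 5; remainder 1
1 ≤ 1 < 2, so take 1; remainder 0
616 = 610 + 5 + 1, which has 3 terms.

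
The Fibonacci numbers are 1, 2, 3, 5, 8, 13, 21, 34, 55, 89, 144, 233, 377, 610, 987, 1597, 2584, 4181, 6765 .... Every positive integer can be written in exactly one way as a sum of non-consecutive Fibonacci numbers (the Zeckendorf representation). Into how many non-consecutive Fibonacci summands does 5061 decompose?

5061: greatest Fibonacci not exceeding it is 4181, leaving 880
880: greatest Fibonacci not exceeding it is 610, leaving 270
270: greatest Fibonacci not exceeding it is 233, leaving 37
37: greatest Fibonacci not exceeding it is 34, leaving 3
3: greatest Fibonacci not exceeding it is 3, leaving 0
5061 = 4181 + 610 + 233 + 34 + 3, which has 5 terms.

5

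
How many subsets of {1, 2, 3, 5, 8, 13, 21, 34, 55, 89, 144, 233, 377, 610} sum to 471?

471 = 377+89+5 = 377+89+3+2 = 377+55+34+5 = 233+144+89+5 = 377+55+34+3+2 = … (9 more), for 14 in all.

14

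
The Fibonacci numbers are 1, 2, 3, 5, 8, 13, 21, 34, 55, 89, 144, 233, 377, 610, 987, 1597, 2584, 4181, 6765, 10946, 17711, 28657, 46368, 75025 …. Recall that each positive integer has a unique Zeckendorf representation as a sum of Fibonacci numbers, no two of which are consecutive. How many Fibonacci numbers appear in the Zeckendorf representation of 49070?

largest Fibonacci ≤ 49070 is 46368; 49070 − 46368 = 2702
largest Fibonacci ≤ 2702 is 2584; 2702 − 2584 = 118
largest Fibonacci ≤ 118 is 89; 118 − 89 = 29
largest Fibonacci ≤ 29 is 21; 29 − 21 = 8
largest Fibonacci ≤ 8 is 8; 8 − 8 = 0
49070 = 46368 + 2584 + 89 + 21 + 8, which has 5 terms.

5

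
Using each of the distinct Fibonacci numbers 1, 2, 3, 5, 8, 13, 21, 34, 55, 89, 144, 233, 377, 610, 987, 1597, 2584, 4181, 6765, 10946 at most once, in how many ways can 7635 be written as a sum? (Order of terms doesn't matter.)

7635 = 6765+610+233+21+5+1 = 6765+610+233+21+3+2+1 = 6765+610+233+13+8+5+1 = 6765+610+144+89+21+5+1 = 6765+610+233+13+8+3+2+1 = … (55 more), for 60 in all.

60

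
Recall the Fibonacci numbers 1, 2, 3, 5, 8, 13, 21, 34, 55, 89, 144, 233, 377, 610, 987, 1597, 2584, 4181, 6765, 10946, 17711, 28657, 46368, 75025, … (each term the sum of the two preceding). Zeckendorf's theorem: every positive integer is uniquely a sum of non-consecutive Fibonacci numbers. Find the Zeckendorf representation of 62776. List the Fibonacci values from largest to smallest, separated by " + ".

46368 + 10946 + 4181 + 987 + 233 + 55 + 5 + 1

Greedy algorithm:
62776: greatest Fibonacci not exceeding it is 46368, leaving 16408
16408: greatest Fibonacci not exceeding it is 10946, leaving 5462
5462: greatest Fibonacci not exceeding it is 4181, leaving 1281
1281: greatest Fibonacci not exceeding it is 987, leaving 294
294: greatest Fibonacci not exceeding it is 233, leaving 61
61: greatest Fibonacci not exceeding it is 55, leaving 6
6: greatest Fibonacci not exceeding it is 5, leaving 1
1: greatest Fibonacci not exceeding it is 1, leaving 0
So 62776 = 46368 + 10946 + 4181 + 987 + 233 + 55 + 5 + 1, with no two terms consecutive in the sequence.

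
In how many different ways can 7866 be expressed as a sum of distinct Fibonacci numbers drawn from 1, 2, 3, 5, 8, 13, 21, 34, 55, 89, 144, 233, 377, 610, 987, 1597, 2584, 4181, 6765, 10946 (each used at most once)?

Starting from the Zeckendorf form and repeatedly splitting a term F_k into F_{k−1} + F_{k−2} (when neither is already used) reaches every representation.
7866 = 6765+987+89+21+3+1 = 6765+987+89+13+8+3+1 = 6765+987+55+34+21+3+1 = … (29 more), for 32 in all.

32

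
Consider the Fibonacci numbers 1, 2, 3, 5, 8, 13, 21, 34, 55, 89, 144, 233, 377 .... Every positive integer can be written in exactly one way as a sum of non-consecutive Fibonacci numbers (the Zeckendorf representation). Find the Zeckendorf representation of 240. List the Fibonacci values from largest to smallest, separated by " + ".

233 + 5 + 2

subtract 233 from 240: 7 remains
subtract 5 from 7: 2 remains
subtract 2 from 2: 0 remains
So 240 = 233 + 5 + 2, with no two terms consecutive in the sequence.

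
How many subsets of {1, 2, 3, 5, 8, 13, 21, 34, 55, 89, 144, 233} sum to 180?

6

180 = 144+34+2 = 144+21+13+2 = 89+55+34+2 = 144+21+8+5+2 = … (2 more), for 6 in all.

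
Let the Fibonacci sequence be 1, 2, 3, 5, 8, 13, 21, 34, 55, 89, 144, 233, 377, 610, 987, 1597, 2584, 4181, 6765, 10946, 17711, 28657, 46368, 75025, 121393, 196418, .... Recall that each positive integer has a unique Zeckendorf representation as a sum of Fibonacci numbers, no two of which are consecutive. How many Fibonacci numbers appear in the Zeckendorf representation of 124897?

largest Fibonacci ≤ 124897 is 121393; 124897 − 121393 = 3504
largest Fibonacci ≤ 3504 is 2584; 3504 − 2584 = 920
largest Fibonacci ≤ 920 is 610; 920 − 610 = 310
largest Fibonacci ≤ 310 is 233; 310 − 233 = 77
largest Fibonacci ≤ 77 is 55; 77 − 55 = 22
largest Fibonacci ≤ 22 is 21; 22 − 21 = 1
largest Fibonacci ≤ 1 is 1; 1 − 1 = 0
124897 = 121393 + 2584 + 610 + 233 + 55 + 21 + 1, which has 7 terms.

7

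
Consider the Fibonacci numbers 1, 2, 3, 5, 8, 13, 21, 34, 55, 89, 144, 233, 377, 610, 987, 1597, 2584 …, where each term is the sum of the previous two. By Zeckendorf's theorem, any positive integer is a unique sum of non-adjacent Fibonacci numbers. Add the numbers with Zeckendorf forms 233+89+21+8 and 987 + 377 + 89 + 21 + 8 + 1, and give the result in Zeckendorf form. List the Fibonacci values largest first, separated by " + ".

1597 + 233 + 3 + 1

The two numbers are 351 and 1483, so their sum is 1834.
Greedily peel off the largest Fibonacci term at each step:
1597 ≤ 1834 < 2584, so take 1597; remainder 237
233 ≤ 237 < 377, so take 233; remainder 4
3 ≤ 4 < 5, so take 3; remainder 1
1 ≤ 1 < 2, so take 1; remainder 0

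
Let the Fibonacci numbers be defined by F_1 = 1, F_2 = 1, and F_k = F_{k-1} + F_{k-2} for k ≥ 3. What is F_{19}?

4181

Iterating the recurrence up to F_{12} = 144 and F_{11} = 89:
F_{13} = F_{12} + F_{11} = 144 + 89 = 233
F_{14} = F_{13} + F_{12} = 233 + 144 = 377
F_{15} = F_{14} + F_{13} = 377 + 233 = 610
F_{16} = F_{15} + F_{14} = 610 + 377 = 987
F_{17} = F_{16} + F_{15} = 987 + 610 = 1597
F_{18} = F_{17} + F_{16} = 1597 + 987 = 2584
F_{19} = F_{18} + F_{17} = 2584 + 1597 = 4181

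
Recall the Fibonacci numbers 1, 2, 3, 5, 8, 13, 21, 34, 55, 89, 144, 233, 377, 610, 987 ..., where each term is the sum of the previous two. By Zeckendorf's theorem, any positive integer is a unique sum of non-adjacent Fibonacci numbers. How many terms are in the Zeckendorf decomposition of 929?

6

subtract 610 from 929: 319 remains
subtract 233 from 319: 86 remains
subtract 55 from 86: 31 remains
subtract 21 from 31: 10 remains
subtract 8 from 10: 2 remains
subtract 2 from 2: 0 remains
929 = 610 + 233 + 55 + 21 + 8 + 2, which has 6 terms.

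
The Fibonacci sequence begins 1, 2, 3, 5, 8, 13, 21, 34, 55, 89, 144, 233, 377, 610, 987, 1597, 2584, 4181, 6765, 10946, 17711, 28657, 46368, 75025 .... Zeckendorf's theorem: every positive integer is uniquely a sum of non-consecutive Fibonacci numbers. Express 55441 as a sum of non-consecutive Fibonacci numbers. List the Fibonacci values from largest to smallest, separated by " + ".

subtract 46368 from 55441: 9073 remains
subtract 6765 from 9073: 2308 remains
subtract 1597 from 2308: 711 remains
subtract 610 from 711: 101 remains
subtract 89 from 101: 12 remains
subtract 8 from 12: 4 remains
subtract 3 from 4: 1 remains
subtract 1 from 1: 0 remains
So 55441 = 46368 + 6765 + 1597 + 610 + 89 + 8 + 3 + 1, with no two terms consecutive in the sequence.

46368 + 6765 + 1597 + 610 + 89 + 8 + 3 + 1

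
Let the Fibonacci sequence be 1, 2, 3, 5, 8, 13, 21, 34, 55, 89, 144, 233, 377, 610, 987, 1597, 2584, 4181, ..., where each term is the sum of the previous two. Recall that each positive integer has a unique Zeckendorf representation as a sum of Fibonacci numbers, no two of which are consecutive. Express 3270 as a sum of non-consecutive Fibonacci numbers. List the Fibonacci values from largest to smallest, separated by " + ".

2584 + 610 + 55 + 21

take 2584 (≤ 3270); 3270 − 2584 = 686
take 610 (≤ 686); 686 − 610 = 76
take 55 (≤ 76); 76 − 55 = 21
take 21 (≤ 21); 21 − 21 = 0
So 3270 = 2584 + 610 + 55 + 21, with no two terms consecutive in the sequence.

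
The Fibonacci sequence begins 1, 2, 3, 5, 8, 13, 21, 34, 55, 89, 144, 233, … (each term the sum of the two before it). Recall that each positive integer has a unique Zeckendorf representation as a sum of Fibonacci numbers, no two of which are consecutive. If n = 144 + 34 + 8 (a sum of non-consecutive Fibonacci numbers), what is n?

186

144 + 34 + 8 = 186.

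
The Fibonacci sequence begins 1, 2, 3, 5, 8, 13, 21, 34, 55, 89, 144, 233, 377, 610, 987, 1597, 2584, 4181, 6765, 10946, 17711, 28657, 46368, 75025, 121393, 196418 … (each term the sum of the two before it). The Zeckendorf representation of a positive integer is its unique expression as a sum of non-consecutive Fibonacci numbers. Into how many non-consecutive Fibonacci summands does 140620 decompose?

6

Repeatedly subtract the largest Fibonacci number that fits:
largest Fibonacci ≤ 140620 is 121393; 140620 − 121393 = 19227
largest Fibonacci ≤ 19227 is 17711; 19227 − 17711 = 1516
largest Fibonacci ≤ 1516 is 987; 1516 − 987 = 529
largest Fibonacci ≤ 529 is 377; 529 − 377 = 152
largest Fibonacci ≤ 152 is 144; 152 − 144 = 8
largest Fibonacci ≤ 8 is 8; 8 − 8 = 0
140620 = 121393 + 17711 + 987 + 377 + 144 + 8, which has 6 terms.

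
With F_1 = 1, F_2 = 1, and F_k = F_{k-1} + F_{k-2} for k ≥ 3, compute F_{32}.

Iterating the recurrence up to F_{25} = 75025 and F_{24} = 46368:
F_{26} = F_{25} + F_{24} = 75025 + 46368 = 121393
F_{27} = F_{26} + F_{25} = 121393 + 75025 = 196418
F_{28} = F_{27} + F_{26} = 196418 + 121393 = 317811
F_{29} = F_{28} + F_{27} = 317811 + 196418 = 514229
F_{30} = F_{29} + F_{28} = 514229 + 317811 = 832040
F_{31} = F_{30} + F_{29} = 832040 + 514229 = 1346269
F_{32} = F_{31} + F_{30} = 1346269 + 832040 = 2178309

2178309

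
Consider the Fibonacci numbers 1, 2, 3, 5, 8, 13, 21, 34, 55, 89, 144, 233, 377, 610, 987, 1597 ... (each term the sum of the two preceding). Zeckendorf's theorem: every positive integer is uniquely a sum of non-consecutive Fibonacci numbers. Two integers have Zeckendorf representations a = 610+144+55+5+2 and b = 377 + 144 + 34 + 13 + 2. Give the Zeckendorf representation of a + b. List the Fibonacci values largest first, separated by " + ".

The two numbers are 816 and 570, so their sum is 1386.
987 ≤ 1386 < 1597, so take 987; remainder 399
377 ≤ 399 < 610, so take 377; remainder 22
21 ≤ 22 < 34, so take 21; remainder 1
1 ≤ 1 < 2, so take 1; remainder 0

987 + 377 + 21 + 1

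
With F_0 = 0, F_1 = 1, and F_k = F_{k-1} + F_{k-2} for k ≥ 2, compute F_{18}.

2584

Iterating the recurrence up to F_{12} = 144 and F_{11} = 89:
F_{13} = F_{12} + F_{11} = 144 + 89 = 233
F_{14} = F_{13} + F_{12} = 233 + 144 = 377
F_{15} = F_{14} + F_{13} = 377 + 233 = 610
F_{16} = F_{15} + F_{14} = 610 + 377 = 987
F_{17} = F_{16} + F_{15} = 987 + 610 = 1597
F_{18} = F_{17} + F_{16} = 1597 + 987 = 2584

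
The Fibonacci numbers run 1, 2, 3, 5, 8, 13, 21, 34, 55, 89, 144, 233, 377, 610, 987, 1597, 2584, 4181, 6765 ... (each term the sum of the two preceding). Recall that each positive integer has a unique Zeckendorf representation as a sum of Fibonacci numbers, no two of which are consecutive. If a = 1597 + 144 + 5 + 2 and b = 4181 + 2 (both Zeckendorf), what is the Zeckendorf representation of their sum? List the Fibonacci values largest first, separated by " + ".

The two numbers are 1748 and 4183, so their sum is 5931.
Greedily peel off the largest Fibonacci term at each step:
subtract 4181 from 5931: 1750 remains
subtract 1597 from 1750: 153 remains
subtract 144 from 153: 9 remains
subtract 8 from 9: 1 remains
subtract 1 from 1: 0 remains

4181 + 1597 + 144 + 8 + 1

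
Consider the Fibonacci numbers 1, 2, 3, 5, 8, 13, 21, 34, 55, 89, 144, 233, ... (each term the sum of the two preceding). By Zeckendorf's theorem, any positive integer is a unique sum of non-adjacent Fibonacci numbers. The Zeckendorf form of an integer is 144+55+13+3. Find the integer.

215

144+55+13+3 = 215.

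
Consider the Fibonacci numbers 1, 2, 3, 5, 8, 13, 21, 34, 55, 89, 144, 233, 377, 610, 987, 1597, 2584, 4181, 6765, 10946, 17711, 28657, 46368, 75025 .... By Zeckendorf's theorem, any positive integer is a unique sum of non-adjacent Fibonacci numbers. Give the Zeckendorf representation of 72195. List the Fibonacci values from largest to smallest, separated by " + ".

Greedy algorithm:
largest Fibonacci ≤ 72195 is 46368; 72195 − 46368 = 25827
largest Fibonacci ≤ 25827 is 17711; 25827 − 17711 = 8116
largest Fibonacci ≤ 8116 is 6765; 8116 − 6765 = 1351
largest Fibonacci ≤ 1351 is 987; 1351 − 987 = 364
largest Fibonacci ≤ 364 is 233; 364 − 233 = 131
largest Fibonacci ≤ 131 is 89; 131 − 89 = 42
largest Fibonacci ≤ 42 is 34; 42 − 34 = 8
largest Fibonacci ≤ 8 is 8; 8 − 8 = 0
So 72195 = 46368 + 17711 + 6765 + 987 + 233 + 89 + 34 + 8, with no two terms consecutive in the sequence.

46368 + 17711 + 6765 + 987 + 233 + 89 + 34 + 8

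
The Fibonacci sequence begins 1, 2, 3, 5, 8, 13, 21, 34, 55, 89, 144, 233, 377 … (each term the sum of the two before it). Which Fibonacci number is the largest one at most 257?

233

233 ≤ 257 < 377, so the largest Fibonacci number not exceeding 257 is 233.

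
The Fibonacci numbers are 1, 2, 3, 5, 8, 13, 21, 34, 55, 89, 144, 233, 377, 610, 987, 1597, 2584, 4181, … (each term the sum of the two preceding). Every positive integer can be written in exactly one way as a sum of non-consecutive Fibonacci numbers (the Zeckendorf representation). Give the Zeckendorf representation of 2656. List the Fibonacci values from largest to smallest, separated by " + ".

2656 − 2584 = 72
72 − 55 = 17
17 − 13 = 4
4 − 3 = 1
1 − 1 = 0
So 2656 = 2584 + 55 + 13 + 3 + 1, with no two terms consecutive in the sequence.

2584 + 55 + 13 + 3 + 1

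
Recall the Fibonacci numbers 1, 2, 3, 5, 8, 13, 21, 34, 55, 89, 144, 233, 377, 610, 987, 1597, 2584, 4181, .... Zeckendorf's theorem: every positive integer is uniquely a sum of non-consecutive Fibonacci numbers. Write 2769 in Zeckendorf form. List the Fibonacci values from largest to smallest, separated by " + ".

largest Fibonacci ≤ 2769 is 2584; 2769 − 2584 = 185
largest Fibonacci ≤ 185 is 144; 185 − 144 = 41
largest Fibonacci ≤ 41 is 34; 41 − 34 = 7
largest Fibonacci ≤ 7 is 5; 7 − 5 = 2
largest Fibonacci ≤ 2 is 2; 2 − 2 = 0
So 2769 = 2584 + 144 + 34 + 5 + 2, with no two terms consecutive in the sequence.

2584 + 144 + 34 + 5 + 2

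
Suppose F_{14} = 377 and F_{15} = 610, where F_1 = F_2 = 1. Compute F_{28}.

317811

By the doubling identity F_{2k} = F_k(2F_{k+1} − F_k): F_{28} = 377·(2·610 − 377) = 377·843 = 317811.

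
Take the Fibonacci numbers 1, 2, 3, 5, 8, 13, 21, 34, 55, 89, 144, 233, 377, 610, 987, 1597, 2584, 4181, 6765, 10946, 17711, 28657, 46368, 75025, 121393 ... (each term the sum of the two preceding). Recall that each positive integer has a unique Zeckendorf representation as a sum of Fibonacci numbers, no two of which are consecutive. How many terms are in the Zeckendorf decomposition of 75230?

5

Greedy algorithm:
take 75025 (≤ 75230); 75230 − 75025 = 205
take 144 (≤ 205); 205 − 144 = 61
take 55 (≤ 61); 61 − 55 = 6
take 5 (≤ 6); 6 − 5 = 1
take 1 (≤ 1); 1 − 1 = 0
75230 = 75025 + 144 + 55 + 5 + 1, which has 5 terms.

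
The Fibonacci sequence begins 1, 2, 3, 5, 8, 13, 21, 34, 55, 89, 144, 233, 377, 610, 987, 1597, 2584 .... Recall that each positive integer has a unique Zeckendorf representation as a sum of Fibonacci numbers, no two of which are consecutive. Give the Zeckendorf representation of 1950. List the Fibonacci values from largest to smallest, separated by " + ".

1597 + 233 + 89 + 21 + 8 + 2

take 1597 (≤ 1950); 1950 − 1597 = 353
take 233 (≤ 353); 353 − 233 = 120
take 89 (≤ 120); 120 − 89 = 31
take 21 (≤ 31); 31 − 21 = 10
take 8 (≤ 10); 10 − 8 = 2
take 2 (≤ 2); 2 − 2 = 0
So 1950 = 1597 + 233 + 89 + 21 + 8 + 2, with no two terms consecutive in the sequence.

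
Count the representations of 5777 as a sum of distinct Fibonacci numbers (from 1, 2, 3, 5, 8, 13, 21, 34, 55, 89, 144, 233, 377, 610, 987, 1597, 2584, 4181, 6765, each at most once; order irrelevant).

Each representation comes from the Zeckendorf form by replacing some F_k with F_{k−1} + F_{k−2} where possible.
5777 = 4181+987+377+144+55+21+8+3+1 = 2584+1597+987+377+144+55+21+8+3+1 — 2 representations.

2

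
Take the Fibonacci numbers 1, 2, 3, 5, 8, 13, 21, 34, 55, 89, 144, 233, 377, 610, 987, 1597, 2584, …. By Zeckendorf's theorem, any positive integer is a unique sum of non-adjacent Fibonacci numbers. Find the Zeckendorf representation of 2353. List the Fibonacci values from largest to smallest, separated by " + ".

1597 + 610 + 144 + 2

Greedily peel off the largest Fibonacci term at each step:
take 1597 (≤ 2353); 2353 − 1597 = 756
take 610 (≤ 756); 756 − 610 = 146
take 144 (≤ 146); 146 − 144 = 2
take 2 (≤ 2); 2 − 2 = 0
So 2353 = 1597 + 610 + 144 + 2, with no two terms consecutive in the sequence.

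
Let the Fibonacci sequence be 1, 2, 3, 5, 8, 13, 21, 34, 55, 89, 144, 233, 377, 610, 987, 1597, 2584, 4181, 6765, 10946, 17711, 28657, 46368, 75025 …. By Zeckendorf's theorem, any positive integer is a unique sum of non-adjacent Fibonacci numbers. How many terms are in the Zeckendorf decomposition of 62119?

Greedy algorithm:
62119: greatest Fibonacci not exceeding it is 46368, leaving 15751
15751: greatest Fibonacci not exceeding it is 10946, leaving 4805
4805: greatest Fibonacci not exceeding it is 4181, leaving 624
624: greatest Fibonacci not exceeding it is 610, leaving 14
14: greatest Fibonacci not exceeding it is 13, leaving 1
1: greatest Fibonacci not exceeding it is 1, leaving 0
62119 = 46368 + 10946 + 4181 + 610 + 13 + 1, which has 6 terms.

6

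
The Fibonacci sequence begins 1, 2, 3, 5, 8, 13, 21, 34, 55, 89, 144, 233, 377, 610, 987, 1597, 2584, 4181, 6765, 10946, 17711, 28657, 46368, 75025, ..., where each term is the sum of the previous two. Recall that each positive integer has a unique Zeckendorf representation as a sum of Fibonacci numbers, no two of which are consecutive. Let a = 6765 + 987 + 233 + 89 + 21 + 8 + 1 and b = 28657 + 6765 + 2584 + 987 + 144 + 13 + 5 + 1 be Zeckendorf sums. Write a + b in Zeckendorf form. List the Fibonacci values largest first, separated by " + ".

46368 + 610 + 233 + 34 + 13 + 2

The two numbers are 8104 and 39156, so their sum is 47260.
largest Fibonacci ≤ 47260 is 46368; 47260 − 46368 = 892
largest Fibonacci ≤ 892 is 610; 892 − 610 = 282
largest Fibonacci ≤ 282 is 233; 282 − 233 = 49
largest Fibonacci ≤ 49 is 34; 49 − 34 = 15
largest Fibonacci ≤ 15 is 13; 15 − 13 = 2
largest Fibonacci ≤ 2 is 2; 2 − 2 = 0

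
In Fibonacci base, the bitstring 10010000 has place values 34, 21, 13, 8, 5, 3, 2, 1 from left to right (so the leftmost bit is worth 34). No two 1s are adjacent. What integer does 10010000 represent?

42

Summing the place values of the 1 bits: 34 + 8 = 42.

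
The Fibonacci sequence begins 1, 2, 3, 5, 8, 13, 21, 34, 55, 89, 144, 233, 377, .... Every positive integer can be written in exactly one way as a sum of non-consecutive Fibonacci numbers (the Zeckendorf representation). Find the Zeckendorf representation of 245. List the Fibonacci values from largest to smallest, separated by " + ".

largest Fibonacci ≤ 245 is 233; 245 − 233 = 12
largest Fibonacci ≤ 12 is 8; 12 − 8 = 4
largest Fibonacci ≤ 4 is 3; 4 − 3 = 1
largest Fibonacci ≤ 1 is 1; 1 − 1 = 0
So 245 = 233 + 8 + 3 + 1, with no two terms consecutive in the sequence.

233 + 8 + 3 + 1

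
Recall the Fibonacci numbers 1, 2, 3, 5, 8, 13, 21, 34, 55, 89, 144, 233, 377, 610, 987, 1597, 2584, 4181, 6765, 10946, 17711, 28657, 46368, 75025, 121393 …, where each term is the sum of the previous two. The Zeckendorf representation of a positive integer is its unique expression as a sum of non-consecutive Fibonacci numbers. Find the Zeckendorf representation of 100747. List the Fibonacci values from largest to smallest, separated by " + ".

Greedy algorithm:
75025 ≤ 100747 < 121393, so take 75025; remainder 25722
17711 ≤ 25722 < 28657, so take 17711; remainder 8011
6765 ≤ 8011 < 10946, so take 6765; remainder 1246
987 ≤ 1246 < 1597, so take 987; remainder 259
233 ≤ 259 < 377, so take 233; remainder 26
21 ≤ 26 < 34, so take 21; remainder 5
5 ≤ 5 < 8, so take 5; remainder 0
So 100747 = 75025 + 17711 + 6765 + 987 + 233 + 21 + 5, with no two terms consecutive in the sequence.

75025 + 17711 + 6765 + 987 + 233 + 21 + 5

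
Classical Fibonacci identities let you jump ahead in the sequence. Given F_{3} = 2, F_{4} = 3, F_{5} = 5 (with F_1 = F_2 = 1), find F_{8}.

By the addition formula F_{m+n} = F_m F_{n+1} + F_{m−1} F_n with m=4, n=4: F_{8} = 3·5 + 2·3 = 15 + 6 = 21.

21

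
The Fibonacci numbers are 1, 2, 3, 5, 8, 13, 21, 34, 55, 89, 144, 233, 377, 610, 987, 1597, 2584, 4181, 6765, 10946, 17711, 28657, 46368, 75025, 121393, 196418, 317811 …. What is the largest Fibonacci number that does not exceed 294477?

196418 ≤ 294477 < 317811, so the largest Fibonacci number not exceeding 294477 is 196418.

196418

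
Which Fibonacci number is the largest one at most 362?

233 ≤ 362 < 377, so the largest Fibonacci number not exceeding 362 is 233.

233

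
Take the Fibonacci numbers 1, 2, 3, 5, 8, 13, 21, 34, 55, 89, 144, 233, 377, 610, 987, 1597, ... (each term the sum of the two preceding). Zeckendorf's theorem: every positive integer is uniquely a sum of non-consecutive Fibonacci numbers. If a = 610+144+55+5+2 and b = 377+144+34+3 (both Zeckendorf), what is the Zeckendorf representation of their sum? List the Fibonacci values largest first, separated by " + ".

The two numbers are 816 and 558, so their sum is 1374.
Repeatedly subtract the largest Fibonacci number that fits:
1374 − 987 = 387
387 − 377 = 10
10 − 8 = 2
2 − 2 = 0

987 + 377 + 8 + 2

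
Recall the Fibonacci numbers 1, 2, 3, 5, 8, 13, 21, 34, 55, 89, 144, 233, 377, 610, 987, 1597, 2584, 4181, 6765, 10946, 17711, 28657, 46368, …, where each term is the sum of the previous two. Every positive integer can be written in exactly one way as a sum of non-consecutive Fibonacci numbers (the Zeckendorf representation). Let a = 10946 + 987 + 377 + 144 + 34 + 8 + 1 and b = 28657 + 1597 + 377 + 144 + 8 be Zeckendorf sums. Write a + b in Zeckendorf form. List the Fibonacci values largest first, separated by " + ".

28657 + 10946 + 2584 + 987 + 89 + 13 + 3 + 1

The two numbers are 12497 and 30783, so their sum is 43280.
largest Fibonacci ≤ 43280 is 28657; 43280 − 28657 = 14623
largest Fibonacci ≤ 14623 is 10946; 14623 − 10946 = 3677
largest Fibonacci ≤ 3677 is 2584; 3677 − 2584 = 1093
largest Fibonacci ≤ 1093 is 987; 1093 − 987 = 106
largest Fibonacci ≤ 106 is 89; 106 − 89 = 17
largest Fibonacci ≤ 17 is 13; 17 − 13 = 4
largest Fibonacci ≤ 4 is 3; 4 − 3 = 1
largest Fibonacci ≤ 1 is 1; 1 − 1 = 0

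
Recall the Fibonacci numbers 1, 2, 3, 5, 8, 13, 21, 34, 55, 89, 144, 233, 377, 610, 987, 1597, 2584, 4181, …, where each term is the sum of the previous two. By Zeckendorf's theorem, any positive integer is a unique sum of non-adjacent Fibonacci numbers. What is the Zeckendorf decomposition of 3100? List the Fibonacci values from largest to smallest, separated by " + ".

2584 + 377 + 89 + 34 + 13 + 3

Greedy algorithm:
2584 ≤ 3100 < 4181, so take 2584; remainder 516
377 ≤ 516 < 610, so take 377; remainder 139
89 ≤ 139 < 144, so take 89; remainder 50
34 ≤ 50 < 55, so take 34; remainder 16
13 ≤ 16 < 21, so take 13; remainder 3
3 ≤ 3 < 5, so take 3; remainder 0
So 3100 = 2584 + 377 + 89 + 34 + 13 + 3, with no two terms consecutive in the sequence.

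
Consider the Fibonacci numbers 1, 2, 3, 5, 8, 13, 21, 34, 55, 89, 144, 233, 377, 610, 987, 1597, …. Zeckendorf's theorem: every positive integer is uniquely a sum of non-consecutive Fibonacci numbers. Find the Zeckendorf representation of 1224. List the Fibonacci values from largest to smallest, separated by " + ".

1224 − 987 = 237
237 − 233 = 4
4 − 3 = 1
1 − 1 = 0
So 1224 = 987 + 233 + 3 + 1, with no two terms consecutive in the sequence.

987 + 233 + 3 + 1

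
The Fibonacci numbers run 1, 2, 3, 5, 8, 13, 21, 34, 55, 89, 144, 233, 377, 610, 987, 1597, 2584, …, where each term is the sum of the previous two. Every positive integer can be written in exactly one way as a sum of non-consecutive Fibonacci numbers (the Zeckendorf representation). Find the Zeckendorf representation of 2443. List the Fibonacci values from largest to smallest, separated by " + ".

subtract 1597 from 2443: 846 remains
subtract 610 from 846: 236 remains
subtract 233 from 236: 3 remains
subtract 3 from 3: 0 remains
So 2443 = 1597 + 610 + 233 + 3, with no two terms consecutive in the sequence.

1597 + 610 + 233 + 3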